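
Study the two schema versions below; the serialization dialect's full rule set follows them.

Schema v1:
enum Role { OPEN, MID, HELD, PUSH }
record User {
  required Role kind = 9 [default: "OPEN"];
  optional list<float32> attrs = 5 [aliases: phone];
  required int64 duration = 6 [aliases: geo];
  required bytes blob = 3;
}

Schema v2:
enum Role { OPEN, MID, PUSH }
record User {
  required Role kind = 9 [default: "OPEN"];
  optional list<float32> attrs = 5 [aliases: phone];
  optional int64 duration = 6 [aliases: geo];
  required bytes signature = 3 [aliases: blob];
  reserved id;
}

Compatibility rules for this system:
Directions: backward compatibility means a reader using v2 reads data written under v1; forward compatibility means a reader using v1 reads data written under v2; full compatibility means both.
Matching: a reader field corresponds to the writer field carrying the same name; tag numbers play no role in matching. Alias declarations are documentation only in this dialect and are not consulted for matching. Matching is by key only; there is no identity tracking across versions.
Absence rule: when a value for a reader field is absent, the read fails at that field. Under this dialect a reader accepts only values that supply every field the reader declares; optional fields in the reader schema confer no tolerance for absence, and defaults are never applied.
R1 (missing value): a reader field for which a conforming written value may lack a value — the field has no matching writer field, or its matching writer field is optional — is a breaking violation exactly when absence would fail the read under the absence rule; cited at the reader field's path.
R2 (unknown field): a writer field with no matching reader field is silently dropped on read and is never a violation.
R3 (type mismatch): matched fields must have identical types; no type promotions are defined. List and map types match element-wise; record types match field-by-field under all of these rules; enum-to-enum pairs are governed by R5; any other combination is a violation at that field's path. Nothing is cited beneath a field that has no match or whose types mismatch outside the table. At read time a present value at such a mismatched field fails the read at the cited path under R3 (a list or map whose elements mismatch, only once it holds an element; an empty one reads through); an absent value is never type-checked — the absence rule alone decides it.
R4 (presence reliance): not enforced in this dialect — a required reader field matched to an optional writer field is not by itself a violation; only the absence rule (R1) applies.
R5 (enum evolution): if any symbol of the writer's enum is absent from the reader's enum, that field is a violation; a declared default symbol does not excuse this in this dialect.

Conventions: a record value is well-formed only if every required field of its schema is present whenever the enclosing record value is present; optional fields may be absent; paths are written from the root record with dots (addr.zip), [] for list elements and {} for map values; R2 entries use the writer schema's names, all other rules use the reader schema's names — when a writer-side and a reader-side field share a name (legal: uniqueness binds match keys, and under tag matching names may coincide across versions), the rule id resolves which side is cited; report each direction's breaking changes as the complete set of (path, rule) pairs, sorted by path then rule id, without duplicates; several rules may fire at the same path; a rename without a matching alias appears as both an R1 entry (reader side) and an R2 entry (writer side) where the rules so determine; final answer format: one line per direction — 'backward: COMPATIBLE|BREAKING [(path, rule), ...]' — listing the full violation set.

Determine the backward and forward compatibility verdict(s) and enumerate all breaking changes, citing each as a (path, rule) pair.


the writer's type comes first in each User pair
backward analysis of User with v2 as reader and v1 as writer:
  Role -> Role, writer required: kind aligns to kind
  list<float32> -> list<float32>, writer optional: attrs aligns to attrs
  int64 -> int64, writer required: duration aligns to duration
  signature has no writer counterpart
  writer blob: unknown to reader
  rule R1 violated at attrs
  rule R5 violated at kind
  rule R1 violated at signature
  => backward: BREAKING (3)
forward analysis of User with v1 as reader and v2 as writer:
  Role -> Role, writer required: kind aligns to kind
  list<float32> -> list<float32>, writer optional: attrs aligns to attrs
  int64 -> int64, writer optional: duration aligns to duration
  blob has no writer counterpart
  writer signature: unknown to reader
  rule R1 violated at attrs
  rule R1 violated at blob
  rule R1 violated at duration
  => forward: BREAKING (3)

backward: BREAKING [(attrs, R1), (kind, R5), (signature, R1)]; forward: BREAKING [(attrs, R1), (blob, R1), (duration, R1)]


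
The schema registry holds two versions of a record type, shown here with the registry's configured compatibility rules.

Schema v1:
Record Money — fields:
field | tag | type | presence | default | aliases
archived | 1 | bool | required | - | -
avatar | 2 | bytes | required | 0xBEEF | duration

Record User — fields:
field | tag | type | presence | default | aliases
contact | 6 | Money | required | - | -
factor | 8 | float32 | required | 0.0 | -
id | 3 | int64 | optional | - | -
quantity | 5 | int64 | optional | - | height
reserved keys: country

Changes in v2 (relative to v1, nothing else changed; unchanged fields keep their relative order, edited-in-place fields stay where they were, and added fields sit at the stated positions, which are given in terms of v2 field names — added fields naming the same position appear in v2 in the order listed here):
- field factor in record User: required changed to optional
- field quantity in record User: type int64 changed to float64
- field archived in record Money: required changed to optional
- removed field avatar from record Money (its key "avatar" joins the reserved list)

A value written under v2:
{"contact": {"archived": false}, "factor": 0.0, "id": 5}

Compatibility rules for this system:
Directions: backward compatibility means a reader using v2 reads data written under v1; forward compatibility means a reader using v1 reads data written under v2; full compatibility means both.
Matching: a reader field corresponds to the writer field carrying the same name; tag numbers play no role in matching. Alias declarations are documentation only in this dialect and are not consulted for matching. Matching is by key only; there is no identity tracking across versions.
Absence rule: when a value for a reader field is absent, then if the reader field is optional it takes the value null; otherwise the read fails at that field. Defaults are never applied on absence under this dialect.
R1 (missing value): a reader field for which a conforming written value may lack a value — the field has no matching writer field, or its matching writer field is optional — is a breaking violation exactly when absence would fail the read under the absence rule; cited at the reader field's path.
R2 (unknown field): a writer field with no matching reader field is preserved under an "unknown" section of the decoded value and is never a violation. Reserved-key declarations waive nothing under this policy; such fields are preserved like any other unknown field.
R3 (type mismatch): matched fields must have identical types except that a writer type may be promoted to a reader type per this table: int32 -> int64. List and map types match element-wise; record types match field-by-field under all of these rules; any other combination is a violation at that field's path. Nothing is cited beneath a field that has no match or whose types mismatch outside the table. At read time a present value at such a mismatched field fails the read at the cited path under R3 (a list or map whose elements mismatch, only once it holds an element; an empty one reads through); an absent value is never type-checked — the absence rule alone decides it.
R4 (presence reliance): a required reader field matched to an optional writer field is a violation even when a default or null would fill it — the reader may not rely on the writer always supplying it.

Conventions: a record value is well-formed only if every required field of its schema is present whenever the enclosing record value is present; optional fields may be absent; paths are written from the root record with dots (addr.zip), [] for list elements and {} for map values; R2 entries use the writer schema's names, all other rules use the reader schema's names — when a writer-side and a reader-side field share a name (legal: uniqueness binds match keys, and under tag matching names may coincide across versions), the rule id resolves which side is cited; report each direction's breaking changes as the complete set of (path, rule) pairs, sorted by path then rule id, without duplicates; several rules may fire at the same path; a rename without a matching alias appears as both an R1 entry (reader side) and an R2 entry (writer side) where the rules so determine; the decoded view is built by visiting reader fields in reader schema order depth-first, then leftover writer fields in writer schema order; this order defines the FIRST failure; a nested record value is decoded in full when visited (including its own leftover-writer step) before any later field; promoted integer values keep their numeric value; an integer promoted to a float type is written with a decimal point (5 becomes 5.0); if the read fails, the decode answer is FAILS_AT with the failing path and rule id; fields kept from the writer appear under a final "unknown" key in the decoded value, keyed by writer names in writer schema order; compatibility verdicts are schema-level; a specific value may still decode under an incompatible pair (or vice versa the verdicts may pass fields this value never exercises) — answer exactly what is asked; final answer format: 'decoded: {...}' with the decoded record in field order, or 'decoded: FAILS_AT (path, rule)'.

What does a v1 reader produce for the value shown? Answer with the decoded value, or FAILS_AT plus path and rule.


the writer's type comes first in each User pair
decode walk for User under reader schema v1:
  contact.archived := false
  read fails at contact.avatar under R1 (no fill)
  => FAILS_AT (contact.avatar, R1)
the rest of the User diff is inert for this question:
  field factor in record User: required changed to optional -> affects the rule determinations only; this particular User value decodes identically
  field quantity in record User: type int64 changed to float64 -> affects the rule determinations only; this particular User value decodes identically
  field archived in record Money: required changed to optional -> affects the rule determinations only; this particular User value decodes identically

decoded: FAILS_AT (contact.avatar, R1)


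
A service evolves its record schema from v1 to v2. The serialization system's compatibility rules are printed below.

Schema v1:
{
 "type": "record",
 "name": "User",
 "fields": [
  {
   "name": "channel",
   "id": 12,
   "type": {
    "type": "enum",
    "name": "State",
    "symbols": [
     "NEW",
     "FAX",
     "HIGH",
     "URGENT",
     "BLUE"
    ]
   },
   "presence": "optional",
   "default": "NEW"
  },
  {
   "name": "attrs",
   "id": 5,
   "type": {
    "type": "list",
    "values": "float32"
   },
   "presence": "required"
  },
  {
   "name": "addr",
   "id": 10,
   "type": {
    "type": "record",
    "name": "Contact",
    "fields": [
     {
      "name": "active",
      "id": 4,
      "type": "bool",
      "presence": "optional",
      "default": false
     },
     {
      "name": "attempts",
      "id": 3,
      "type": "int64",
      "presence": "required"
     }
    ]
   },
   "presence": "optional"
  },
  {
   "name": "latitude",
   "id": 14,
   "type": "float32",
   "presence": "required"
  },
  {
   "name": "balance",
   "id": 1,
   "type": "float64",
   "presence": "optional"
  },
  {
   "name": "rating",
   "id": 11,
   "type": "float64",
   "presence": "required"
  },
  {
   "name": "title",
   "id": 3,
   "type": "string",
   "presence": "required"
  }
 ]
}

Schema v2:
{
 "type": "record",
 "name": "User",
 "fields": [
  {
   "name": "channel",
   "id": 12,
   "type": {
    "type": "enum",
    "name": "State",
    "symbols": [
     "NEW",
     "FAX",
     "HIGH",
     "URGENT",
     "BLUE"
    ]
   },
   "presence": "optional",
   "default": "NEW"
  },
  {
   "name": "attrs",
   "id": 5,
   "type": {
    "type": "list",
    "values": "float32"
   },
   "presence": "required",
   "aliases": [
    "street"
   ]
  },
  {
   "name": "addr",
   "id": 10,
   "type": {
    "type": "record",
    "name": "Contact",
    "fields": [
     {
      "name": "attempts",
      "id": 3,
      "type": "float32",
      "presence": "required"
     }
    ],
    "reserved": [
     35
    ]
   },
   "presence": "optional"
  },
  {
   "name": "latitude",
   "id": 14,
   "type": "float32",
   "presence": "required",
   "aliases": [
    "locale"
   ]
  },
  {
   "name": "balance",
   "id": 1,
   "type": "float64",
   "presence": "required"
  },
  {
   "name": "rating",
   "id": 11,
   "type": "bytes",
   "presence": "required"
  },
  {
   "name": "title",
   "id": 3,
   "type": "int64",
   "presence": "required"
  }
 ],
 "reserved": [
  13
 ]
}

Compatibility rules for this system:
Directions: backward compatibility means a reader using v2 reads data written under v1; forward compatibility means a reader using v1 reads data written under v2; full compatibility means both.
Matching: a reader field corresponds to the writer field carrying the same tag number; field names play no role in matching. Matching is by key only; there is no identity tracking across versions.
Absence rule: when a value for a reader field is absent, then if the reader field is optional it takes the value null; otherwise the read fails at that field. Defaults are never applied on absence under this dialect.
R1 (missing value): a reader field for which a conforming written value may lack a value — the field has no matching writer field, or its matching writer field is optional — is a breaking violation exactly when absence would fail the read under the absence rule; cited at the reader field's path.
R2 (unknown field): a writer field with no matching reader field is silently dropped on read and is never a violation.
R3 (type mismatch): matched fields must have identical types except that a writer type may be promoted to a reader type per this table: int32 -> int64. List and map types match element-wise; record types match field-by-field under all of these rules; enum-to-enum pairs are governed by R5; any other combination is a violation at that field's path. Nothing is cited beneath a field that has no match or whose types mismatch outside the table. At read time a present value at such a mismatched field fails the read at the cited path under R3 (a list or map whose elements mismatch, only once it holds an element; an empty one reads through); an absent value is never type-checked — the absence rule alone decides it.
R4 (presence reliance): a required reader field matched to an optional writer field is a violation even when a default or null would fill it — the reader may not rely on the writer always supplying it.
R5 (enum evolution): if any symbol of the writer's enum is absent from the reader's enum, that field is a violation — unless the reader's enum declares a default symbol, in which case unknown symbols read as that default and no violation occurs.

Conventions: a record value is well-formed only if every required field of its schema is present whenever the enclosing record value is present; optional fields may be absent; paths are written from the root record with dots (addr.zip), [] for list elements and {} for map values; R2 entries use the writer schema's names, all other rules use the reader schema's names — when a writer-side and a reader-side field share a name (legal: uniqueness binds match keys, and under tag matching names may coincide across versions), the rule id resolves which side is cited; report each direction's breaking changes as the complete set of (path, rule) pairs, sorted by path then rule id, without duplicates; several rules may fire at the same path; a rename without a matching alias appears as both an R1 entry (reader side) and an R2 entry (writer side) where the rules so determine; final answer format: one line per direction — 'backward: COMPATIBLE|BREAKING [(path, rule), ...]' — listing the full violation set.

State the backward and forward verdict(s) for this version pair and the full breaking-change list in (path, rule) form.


backward: BREAKING [(addr.attempts, R3), (balance, R1), (balance, R4), (rating, R3), (title, R3)]; forward: BREAKING [(addr.attempts, R3), (rating, R3), (title, R3)]

in User below, arrows point writer -> reader
backward pass over User, reader schema v2, writer schema v1:
  writer optional, State -> State: reader channel maps from writer channel
  writer required, list<float32> -> list<float32>: reader attrs maps from writer attrs
  writer optional, Contact -> Contact: reader addr maps from writer addr
  writer required, float32 -> float32: reader latitude maps from writer latitude
  writer optional, float64 -> float64: reader balance maps from writer balance
  writer required, float64 -> bytes: reader rating maps from writer rating
  writer required, string -> int64: reader title maps from writer title
  writer required, int64 -> float32: reader addr.attempts maps from writer addr.attempts
  writer field addr.active has no reader counterpart
  breaking: (addr.attempts, R3)
  breaking: (balance, R1)
  breaking: (balance, R4)
  breaking: (rating, R3)
  breaking: (title, R3)
  backward on User therefore BREAKING (5)
forward pass over User, reader schema v1, writer schema v2:
  writer optional, State -> State: reader channel maps from writer channel
  writer required, list<float32> -> list<float32>: reader attrs maps from writer attrs
  writer optional, Contact -> Contact: reader addr maps from writer addr
  writer required, float32 -> float32: reader latitude maps from writer latitude
  writer required, float64 -> float64: reader balance maps from writer balance
  writer required, bytes -> float64: reader rating maps from writer rating
  writer required, int64 -> string: reader title maps from writer title
  addr.active has no writer counterpart
  writer required, float32 -> int64: reader addr.attempts maps from writer addr.attempts
  breaking: (addr.attempts, R3)
  breaking: (rating, R3)
  breaking: (title, R3)
  forward on User therefore BREAKING (3)


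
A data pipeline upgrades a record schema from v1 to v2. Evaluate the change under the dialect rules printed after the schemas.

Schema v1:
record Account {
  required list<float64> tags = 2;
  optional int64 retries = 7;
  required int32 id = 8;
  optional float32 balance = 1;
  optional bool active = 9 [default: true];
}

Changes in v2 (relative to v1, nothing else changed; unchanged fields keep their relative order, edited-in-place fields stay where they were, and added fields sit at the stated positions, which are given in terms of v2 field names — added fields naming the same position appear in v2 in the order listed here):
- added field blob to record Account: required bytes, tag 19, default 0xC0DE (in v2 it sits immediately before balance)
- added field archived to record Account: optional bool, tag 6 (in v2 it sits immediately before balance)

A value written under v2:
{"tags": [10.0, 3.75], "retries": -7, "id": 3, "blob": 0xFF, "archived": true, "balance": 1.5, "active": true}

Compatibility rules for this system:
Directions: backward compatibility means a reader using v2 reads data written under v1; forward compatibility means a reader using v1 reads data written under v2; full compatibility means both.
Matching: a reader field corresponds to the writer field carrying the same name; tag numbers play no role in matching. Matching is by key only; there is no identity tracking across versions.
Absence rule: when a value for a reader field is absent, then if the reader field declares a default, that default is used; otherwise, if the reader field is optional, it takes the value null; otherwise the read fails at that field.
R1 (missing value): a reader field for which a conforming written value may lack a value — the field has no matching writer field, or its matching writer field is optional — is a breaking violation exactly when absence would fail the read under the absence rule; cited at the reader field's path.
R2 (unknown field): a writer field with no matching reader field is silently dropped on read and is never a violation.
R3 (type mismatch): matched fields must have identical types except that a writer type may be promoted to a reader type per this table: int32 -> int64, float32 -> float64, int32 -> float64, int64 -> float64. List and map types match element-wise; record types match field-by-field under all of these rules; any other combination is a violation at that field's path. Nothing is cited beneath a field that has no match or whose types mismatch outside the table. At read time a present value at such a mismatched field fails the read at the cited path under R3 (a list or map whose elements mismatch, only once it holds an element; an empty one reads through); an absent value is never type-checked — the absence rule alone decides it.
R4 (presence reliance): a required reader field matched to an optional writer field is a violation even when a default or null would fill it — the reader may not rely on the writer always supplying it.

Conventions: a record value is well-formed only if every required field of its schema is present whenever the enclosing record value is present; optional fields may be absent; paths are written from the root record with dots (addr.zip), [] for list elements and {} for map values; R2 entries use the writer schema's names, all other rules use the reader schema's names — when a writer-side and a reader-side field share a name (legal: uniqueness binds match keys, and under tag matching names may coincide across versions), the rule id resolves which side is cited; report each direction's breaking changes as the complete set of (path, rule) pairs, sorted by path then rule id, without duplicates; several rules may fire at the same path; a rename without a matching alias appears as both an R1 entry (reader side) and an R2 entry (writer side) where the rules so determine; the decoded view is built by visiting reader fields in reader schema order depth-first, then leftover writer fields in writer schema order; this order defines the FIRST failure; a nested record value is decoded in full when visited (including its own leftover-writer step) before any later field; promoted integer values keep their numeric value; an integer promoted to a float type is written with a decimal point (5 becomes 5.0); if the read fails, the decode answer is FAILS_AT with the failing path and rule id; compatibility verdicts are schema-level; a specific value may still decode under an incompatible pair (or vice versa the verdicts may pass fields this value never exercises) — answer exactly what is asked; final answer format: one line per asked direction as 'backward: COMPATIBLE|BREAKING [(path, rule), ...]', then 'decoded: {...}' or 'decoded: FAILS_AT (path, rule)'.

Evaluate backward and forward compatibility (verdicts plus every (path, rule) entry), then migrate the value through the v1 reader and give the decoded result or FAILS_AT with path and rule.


backward: COMPATIBLE []; forward: COMPATIBLE []; decoded: {"tags": [10.0, 3.75], "retries": -7, "id": 3, "balance": 1.5, "active": true}

each type pair in Account: writer, then reader
backward pass over Account, reader schema v2, writer schema v1:
  list<float64> -> list<float64>, writer required: tags aligns to tags
  int64 -> int64, writer optional: retries aligns to retries
  int32 -> int32, writer required: id aligns to id
  blob: no writer-side match
  archived: no writer-side match
  float32 -> float32, writer optional: balance aligns to balance
  bool -> bool, writer optional: active aligns to active
  => no violations; backward on Account: COMPATIBLE
forward pass over Account, reader schema v1, writer schema v2:
  list<float64> -> list<float64>, writer required: tags aligns to tags
  int64 -> int64, writer optional: retries aligns to retries
  int32 -> int32, writer required: id aligns to id
  float32 -> float32, writer optional: balance aligns to balance
  bool -> bool, writer optional: active aligns to active
  leftover writer field: blob
  leftover writer field: archived
  => no violations; forward on Account: COMPATIBLE
decode (reader v1):
  tags := [10.0, 3.75]
  retries := -7
  id := 3
  balance := 1.5
  active := true
  writer blob: unknown -> dropped
  writer archived: unknown -> dropped
  => decoded: {"tags": [10.0, 3.75], "retries": -7, "id": 3, "balance": 1.5, "active": true}


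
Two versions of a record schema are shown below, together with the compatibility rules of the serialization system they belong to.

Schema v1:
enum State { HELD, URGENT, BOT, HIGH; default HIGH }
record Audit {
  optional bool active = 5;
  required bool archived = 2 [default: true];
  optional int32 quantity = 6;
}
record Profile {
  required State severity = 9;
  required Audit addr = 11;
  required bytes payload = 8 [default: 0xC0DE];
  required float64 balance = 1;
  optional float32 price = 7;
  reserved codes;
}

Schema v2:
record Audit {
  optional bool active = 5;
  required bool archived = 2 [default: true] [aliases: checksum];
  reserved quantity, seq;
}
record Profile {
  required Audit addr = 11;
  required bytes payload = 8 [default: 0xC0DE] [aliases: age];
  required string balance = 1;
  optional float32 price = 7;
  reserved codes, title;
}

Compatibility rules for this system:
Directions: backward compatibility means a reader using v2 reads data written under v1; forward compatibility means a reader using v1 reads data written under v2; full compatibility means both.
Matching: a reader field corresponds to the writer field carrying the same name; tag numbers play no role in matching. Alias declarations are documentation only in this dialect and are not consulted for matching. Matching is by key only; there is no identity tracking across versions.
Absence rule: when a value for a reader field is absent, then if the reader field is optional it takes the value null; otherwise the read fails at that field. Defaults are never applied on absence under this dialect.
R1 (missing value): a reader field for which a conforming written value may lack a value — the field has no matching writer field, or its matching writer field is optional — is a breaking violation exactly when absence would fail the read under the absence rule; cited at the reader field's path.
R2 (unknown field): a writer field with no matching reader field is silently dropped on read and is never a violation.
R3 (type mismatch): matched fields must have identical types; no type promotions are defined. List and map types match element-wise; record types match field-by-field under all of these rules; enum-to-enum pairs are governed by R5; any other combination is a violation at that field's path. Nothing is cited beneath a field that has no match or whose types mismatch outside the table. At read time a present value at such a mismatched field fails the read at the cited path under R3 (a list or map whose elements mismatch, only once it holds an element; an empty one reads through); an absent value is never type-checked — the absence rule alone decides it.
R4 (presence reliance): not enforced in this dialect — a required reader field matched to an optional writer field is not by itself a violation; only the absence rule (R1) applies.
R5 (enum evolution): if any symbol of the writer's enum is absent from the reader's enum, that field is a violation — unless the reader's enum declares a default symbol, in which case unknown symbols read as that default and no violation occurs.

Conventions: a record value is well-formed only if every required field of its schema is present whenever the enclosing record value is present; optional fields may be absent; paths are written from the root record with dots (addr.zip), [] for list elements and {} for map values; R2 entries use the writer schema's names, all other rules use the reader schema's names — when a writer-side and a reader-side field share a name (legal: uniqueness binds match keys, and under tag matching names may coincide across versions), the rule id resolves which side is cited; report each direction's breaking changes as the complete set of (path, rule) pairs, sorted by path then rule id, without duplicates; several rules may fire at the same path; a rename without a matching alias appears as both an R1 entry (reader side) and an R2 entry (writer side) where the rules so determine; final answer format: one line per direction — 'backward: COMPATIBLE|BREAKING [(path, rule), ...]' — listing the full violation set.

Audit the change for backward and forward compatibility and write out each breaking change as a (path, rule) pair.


backward: BREAKING [(balance, R3)]; forward: BREAKING [(balance, R3), (severity, R1)]

in Profile below, arrows point writer -> reader
backward on Profile — v2 reading data written by v1:
  addr: paired with writer addr (Audit -> Audit; writer required)
  payload: paired with writer payload (bytes -> bytes; writer required)
  balance: paired with writer balance (float64 -> string; writer required)
  price: paired with writer price (float32 -> float32; writer optional)
  severity (writer side), unknown to reader
  addr.active: paired with writer addr.active (bool -> bool; writer optional)
  addr.archived: paired with writer addr.archived (bool -> bool; writer required)
  addr.quantity (writer side), unknown to reader
  R3 fires at balance
  => backward: BREAKING (1)
forward on Profile — v1 reading data written by v2:
  no writer field matches reader severity
  addr: paired with writer addr (Audit -> Audit; writer required)
  payload: paired with writer payload (bytes -> bytes; writer required)
  balance: paired with writer balance (string -> float64; writer required)
  price: paired with writer price (float32 -> float32; writer optional)
  addr.active: paired with writer addr.active (bool -> bool; writer optional)
  addr.archived: paired with writer addr.archived (bool -> bool; writer required)
  no writer field matches reader addr.quantity
  R3 fires at balance
  R1 fires at severity
  => forward: BREAKING (2)


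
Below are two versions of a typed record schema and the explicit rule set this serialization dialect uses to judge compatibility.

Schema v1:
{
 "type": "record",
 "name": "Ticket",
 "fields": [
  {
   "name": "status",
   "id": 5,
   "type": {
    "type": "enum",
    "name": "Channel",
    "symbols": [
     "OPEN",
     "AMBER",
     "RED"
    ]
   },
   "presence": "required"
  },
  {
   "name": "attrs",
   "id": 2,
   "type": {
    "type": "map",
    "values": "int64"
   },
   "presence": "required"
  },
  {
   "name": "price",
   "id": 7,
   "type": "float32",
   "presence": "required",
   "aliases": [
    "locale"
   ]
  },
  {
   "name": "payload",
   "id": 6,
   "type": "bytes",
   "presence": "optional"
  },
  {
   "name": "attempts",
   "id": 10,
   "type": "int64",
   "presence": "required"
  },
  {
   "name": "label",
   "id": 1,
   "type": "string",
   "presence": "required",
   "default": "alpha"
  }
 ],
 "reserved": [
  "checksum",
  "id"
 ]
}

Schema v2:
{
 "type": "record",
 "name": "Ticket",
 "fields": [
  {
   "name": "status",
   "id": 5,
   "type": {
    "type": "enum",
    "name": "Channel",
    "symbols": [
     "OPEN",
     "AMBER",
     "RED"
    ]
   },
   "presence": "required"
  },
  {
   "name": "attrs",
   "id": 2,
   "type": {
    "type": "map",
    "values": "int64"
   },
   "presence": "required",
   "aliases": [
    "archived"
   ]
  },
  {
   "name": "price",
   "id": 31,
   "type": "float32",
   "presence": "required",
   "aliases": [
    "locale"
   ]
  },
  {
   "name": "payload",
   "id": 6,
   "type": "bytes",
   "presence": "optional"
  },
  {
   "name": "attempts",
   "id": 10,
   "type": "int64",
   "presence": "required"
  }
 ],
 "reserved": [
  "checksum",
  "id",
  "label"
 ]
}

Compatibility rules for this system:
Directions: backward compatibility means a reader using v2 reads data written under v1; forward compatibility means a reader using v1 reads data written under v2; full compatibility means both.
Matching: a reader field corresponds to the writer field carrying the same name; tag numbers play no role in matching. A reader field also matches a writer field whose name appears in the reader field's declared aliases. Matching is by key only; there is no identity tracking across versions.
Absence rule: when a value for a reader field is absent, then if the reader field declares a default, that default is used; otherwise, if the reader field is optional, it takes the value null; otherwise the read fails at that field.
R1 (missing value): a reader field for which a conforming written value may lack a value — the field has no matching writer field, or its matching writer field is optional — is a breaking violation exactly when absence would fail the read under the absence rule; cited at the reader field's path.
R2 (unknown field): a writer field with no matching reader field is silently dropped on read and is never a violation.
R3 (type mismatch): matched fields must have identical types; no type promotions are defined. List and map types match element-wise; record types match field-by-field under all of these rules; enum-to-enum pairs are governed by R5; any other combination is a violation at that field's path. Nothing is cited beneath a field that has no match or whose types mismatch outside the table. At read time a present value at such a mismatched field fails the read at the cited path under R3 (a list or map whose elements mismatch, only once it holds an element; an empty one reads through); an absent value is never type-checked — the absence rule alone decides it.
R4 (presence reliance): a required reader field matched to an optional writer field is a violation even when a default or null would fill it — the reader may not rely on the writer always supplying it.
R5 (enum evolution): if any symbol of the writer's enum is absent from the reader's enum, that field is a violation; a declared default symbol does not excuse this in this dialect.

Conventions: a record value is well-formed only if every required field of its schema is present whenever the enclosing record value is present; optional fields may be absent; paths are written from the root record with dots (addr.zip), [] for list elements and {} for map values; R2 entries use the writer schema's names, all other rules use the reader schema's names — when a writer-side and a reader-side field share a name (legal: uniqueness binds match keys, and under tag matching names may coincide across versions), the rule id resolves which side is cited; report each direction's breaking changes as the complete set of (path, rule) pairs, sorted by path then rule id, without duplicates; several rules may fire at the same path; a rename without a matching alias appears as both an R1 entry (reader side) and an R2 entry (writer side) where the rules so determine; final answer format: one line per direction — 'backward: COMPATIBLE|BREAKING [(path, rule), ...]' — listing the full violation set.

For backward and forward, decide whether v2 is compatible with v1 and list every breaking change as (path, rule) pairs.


backward: COMPATIBLE []; forward: COMPATIBLE []

arrows below run writer -> reader for Ticket
backward pass over Ticket, reader schema v2, writer schema v1:
  status: paired with writer status (Channel -> Channel; writer required)
  attrs: paired with writer attrs (map<string, int64> -> map<string, int64>; writer required)
  price: paired with writer price (float32 -> float32; writer required)
  payload: paired with writer payload (bytes -> bytes; writer optional)
  attempts: paired with writer attempts (int64 -> int64; writer required)
  writer field label has no reader counterpart
  => backward verdict for Ticket: COMPATIBLE, no violations
forward pass over Ticket, reader schema v1, writer schema v2:
  status: paired with writer status (Channel -> Channel; writer required)
  attrs: paired with writer attrs (map<string, int64> -> map<string, int64>; writer required)
  price: paired with writer price (float32 -> float32; writer required)
  payload: paired with writer payload (bytes -> bytes; writer optional)
  attempts: paired with writer attempts (int64 -> int64; writer required)
  label has no writer counterpart
  => forward verdict for Ticket: COMPATIBLE, no violations


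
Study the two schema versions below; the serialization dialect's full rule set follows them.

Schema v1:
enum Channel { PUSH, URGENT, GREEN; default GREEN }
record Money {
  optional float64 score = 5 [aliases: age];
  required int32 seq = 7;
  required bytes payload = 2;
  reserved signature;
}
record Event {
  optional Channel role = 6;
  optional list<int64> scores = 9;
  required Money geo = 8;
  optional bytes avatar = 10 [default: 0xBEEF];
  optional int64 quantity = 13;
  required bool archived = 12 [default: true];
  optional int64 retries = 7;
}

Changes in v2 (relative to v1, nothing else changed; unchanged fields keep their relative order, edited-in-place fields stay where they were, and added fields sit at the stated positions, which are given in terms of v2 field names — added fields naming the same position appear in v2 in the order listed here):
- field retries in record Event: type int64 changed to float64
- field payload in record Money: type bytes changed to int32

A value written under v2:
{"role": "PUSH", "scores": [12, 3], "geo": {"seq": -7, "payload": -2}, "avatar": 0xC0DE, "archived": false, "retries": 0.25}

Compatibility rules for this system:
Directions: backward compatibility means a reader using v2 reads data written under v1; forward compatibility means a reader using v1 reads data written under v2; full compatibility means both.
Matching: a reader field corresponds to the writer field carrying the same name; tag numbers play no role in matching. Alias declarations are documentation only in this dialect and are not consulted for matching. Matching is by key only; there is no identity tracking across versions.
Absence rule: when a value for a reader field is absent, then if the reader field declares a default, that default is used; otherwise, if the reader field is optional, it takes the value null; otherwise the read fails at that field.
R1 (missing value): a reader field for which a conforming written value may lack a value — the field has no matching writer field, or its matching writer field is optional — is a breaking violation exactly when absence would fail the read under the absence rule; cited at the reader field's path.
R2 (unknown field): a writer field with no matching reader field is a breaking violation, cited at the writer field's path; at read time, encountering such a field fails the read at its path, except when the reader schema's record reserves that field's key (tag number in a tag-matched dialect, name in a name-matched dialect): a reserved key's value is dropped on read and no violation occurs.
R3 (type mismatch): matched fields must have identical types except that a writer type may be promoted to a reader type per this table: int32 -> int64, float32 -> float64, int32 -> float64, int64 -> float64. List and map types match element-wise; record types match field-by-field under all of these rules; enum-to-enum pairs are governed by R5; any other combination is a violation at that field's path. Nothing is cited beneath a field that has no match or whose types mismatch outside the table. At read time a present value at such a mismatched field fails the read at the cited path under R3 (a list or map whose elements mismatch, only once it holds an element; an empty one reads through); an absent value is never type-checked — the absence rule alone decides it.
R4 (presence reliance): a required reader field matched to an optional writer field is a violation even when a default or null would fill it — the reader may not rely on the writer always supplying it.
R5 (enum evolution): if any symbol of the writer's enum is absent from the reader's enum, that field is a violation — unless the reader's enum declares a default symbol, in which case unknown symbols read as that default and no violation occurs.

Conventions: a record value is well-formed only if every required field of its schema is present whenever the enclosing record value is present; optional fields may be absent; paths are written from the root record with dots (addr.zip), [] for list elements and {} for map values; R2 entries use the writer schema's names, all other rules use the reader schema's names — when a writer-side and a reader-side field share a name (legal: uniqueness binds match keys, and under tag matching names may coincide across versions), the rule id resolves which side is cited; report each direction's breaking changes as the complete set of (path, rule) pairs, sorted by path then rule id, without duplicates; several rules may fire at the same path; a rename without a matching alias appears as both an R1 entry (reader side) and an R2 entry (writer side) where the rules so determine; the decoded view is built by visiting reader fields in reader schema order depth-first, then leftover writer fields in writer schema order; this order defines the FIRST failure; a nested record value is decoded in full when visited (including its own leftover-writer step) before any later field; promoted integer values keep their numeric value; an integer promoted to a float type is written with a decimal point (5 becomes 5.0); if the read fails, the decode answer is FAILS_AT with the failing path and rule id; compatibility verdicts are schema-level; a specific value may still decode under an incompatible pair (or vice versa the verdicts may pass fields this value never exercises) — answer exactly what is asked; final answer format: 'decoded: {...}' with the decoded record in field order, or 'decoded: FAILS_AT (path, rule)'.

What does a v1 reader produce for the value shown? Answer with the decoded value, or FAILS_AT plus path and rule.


each type pair in Event: writer, then reader
decode (reader v1):
  role := "PUSH"
  scores := [12, 3]
  geo.score := null (absent, optional -> null)
  geo.seq := -7
  read fails at geo.payload under R3
  => FAILS_AT (geo.payload, R3)
remaining Event differences; none change what is asked:
  field retries in record Event: type int64 changed to float64 -> changes Event's schema-level verdicts only — the decode of this value is the same

decoded: FAILS_AT (geo.payload, R3)
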